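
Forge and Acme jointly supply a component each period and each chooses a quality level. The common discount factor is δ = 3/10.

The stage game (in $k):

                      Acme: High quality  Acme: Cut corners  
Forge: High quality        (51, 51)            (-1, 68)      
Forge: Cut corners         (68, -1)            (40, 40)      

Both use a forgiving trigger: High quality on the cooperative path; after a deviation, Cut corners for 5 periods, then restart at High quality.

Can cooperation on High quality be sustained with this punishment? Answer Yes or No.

IC: δ+…+δ^5 ≥ (68−51)/(51−40) = 17/11.
At δ = 3/10: partial sum = 0.4275 < 1.5455. Cooperation not sustainable.

No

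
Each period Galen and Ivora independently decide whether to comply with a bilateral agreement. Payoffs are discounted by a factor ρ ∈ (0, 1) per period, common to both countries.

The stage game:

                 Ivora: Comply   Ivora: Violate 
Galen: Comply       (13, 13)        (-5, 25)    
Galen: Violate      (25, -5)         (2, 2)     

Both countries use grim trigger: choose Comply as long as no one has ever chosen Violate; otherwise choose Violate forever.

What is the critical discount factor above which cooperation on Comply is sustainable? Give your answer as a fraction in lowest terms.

13/(1−ρ) ≥ 25 + 2ρ/(1−ρ)
13 ≥ 25 − 23ρ
ρ ≥ 12/23.

12/23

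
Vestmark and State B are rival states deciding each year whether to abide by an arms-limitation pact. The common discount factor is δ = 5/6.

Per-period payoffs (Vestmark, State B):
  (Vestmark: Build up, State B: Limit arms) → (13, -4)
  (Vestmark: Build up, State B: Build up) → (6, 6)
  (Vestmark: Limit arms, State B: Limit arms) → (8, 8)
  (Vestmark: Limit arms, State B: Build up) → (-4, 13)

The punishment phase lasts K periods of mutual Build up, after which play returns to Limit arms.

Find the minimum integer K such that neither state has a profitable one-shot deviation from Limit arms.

No profitable deviation requires (8−6)(δ+…+δ^K) ≥ 13−8, i.e. δ+…+δ^K ≥ 5/2 ≈ 2.5000.
With δ = 5/6, the partial sums are K=1: 0.8333, K=2: 1.5278, K=3: 2.1065, K=4: 2.5887.
K = 4 is the first length at which the sum reaches 2.5000.

4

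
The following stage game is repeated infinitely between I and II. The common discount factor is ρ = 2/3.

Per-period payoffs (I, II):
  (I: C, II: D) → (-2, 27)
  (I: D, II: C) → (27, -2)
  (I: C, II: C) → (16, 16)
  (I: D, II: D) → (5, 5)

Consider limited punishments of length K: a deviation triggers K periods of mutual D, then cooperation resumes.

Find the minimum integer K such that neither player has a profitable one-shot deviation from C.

2

Need Σ_{k=1}^{K} ρ^k ≥ (27−16)/(16−5) = 1.0000 at ρ = 2/3.
At K = 1 the sum is 0.6667 < 1.0000; at K = 2 it is 1.1111 ≥ 1.0000.
So the minimum punishment length is K = 2.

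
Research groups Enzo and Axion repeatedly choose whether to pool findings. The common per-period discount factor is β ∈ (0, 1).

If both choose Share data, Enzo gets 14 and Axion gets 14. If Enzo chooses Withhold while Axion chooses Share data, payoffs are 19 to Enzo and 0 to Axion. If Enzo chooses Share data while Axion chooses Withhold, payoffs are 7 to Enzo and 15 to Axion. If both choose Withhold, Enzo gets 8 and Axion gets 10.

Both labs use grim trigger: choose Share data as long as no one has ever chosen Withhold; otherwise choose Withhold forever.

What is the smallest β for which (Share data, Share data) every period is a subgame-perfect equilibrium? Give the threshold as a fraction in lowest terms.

Enzo: cooperation gives 14 each period; deviation gives 19 once then 8 forever.
  14/(1−β) ≥ 19 + 8β/(1−β) ⇒ β ≥ 5/11.
Axion: cooperation gives 14 each period; deviation gives 15 once then 10 forever.
  β ≥ 1/5.
Both must hold, so the binding constraint is Enzo's: β ≥ 5/11.

5/11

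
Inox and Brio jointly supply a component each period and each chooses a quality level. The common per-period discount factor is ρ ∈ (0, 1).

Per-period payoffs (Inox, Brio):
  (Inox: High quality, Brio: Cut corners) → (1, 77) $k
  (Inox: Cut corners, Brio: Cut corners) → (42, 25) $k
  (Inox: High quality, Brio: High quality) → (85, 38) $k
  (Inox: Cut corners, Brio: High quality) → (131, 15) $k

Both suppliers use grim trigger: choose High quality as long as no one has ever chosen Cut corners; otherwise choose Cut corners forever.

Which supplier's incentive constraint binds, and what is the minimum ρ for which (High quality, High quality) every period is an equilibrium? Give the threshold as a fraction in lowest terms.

For Inox: deviation gain 131−85 = 46, per-period punishment loss 85−42 = 43. IC gives ρ ≥ 46/89.
For Brio: gain 39, loss 13 per period, so ρ ≥ 39/52 = 3/4.
The tighter constraint is Brio's, so cooperation needs ρ ≥ 3/4.

Brio; ρ ≥ 3/4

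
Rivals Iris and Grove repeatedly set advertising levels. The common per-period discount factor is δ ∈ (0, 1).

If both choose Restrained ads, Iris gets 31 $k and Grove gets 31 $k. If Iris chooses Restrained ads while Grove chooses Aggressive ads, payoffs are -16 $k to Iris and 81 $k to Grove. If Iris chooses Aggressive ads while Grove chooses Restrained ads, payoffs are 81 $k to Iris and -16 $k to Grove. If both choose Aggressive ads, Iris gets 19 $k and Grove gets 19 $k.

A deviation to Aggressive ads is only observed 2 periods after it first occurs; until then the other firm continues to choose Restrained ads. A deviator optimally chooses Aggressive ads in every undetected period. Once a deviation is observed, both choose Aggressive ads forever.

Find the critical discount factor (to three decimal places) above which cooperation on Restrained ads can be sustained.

The best deviation is to choose Aggressive ads for all 2 undetected periods, earning 81 each, then 19 forever once detected.
Deviation value: 81(1−δ^2)/(1−δ) + 19δ^2/(1−δ); cooperation value: 31/(1−δ).
IC: 31 ≥ 81(1−δ^2) + 19δ^2 = 81 − 62δ^2.
So δ^2 ≥ 50/62 = 25/31, giving δ ≥ (25/31)^(1/2) ≈ 0.898.

0.898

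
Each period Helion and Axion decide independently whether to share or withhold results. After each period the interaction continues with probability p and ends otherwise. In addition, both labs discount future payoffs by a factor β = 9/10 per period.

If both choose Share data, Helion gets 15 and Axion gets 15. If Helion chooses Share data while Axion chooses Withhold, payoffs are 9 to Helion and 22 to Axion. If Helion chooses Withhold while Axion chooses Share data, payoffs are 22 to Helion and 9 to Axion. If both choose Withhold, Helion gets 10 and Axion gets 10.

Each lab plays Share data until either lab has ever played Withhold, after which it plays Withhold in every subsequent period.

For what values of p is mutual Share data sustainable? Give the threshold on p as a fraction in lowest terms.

35/54

With continuation probability p and discount β, the effective per-period discount factor is βp.
Grim-trigger IC: βp ≥ (22−15)/(22−10) = 7/12.
So p ≥ (7/12)/(9/10) = 35/54.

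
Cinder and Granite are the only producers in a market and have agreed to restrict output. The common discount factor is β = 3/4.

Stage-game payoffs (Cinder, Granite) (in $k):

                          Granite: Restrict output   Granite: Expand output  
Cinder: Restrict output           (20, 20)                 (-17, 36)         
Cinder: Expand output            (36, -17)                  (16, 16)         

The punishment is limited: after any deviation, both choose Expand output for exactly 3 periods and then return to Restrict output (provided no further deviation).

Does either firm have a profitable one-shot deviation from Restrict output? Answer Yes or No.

IC: β+…+β^3 ≥ (36−20)/(20−16) = 4.
At β = 3/4: partial sum = 1.7344 < 4.0000. Cooperation not sustainable.

Yes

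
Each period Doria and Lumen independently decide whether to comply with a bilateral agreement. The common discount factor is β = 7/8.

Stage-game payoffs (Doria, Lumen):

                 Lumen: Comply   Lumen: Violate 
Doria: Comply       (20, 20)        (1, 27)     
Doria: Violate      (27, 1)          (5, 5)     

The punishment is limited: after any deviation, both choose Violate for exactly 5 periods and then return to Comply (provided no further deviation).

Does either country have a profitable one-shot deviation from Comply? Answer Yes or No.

Comparing payoff streams over the 6 periods until play realigns: cooperate → 20(1+β+…+β^5); deviate → 27 + 5(β+…+β^5).
Cooperation is sustained iff (20−5)(β+…+β^5) ≥ 27−20.
β+…+β^5 = 7/8·(1−(7/8)^5)/(1−7/8) = 3.4096, and (27−20)/(20−5) = 0.4667.
3.4096 ≥ 0.4667, so cooperation is sustainable.

No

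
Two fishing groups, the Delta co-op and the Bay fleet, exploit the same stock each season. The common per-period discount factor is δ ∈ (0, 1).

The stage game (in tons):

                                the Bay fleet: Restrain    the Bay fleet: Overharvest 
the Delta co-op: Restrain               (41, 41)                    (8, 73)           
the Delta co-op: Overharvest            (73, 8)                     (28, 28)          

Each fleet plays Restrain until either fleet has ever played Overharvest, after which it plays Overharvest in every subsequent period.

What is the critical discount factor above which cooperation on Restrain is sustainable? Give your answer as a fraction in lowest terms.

Cooperation forever yields 41 each period: 41/(1−δ).
Deviating yields 73 once, then 28 forever: 73 + 28δ/(1−δ).
No profitable deviation requires 41/(1−δ) ≥ 73 + 28δ/(1−δ).
Multiplying by (1−δ): 41 ≥ 73(1−δ) + 28δ = 73 − 45δ.
So 45δ ≥ 32, i.e. δ ≥ 32/45.

32/45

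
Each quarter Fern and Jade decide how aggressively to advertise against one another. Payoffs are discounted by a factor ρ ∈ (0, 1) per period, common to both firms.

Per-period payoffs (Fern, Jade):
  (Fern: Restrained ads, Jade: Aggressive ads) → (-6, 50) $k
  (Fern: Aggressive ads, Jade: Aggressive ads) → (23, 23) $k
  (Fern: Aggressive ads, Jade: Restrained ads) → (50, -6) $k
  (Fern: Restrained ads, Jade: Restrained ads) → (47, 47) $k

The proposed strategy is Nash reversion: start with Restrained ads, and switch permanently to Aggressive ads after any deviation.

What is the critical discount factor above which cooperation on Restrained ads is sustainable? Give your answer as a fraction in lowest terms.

Under grim trigger the critical discount factor is (T−C)/(T−P) with T = 50, C = 47, P = 23.
ρ* = (50−47)/(50−23) = 3/27 = 1/9.

1/9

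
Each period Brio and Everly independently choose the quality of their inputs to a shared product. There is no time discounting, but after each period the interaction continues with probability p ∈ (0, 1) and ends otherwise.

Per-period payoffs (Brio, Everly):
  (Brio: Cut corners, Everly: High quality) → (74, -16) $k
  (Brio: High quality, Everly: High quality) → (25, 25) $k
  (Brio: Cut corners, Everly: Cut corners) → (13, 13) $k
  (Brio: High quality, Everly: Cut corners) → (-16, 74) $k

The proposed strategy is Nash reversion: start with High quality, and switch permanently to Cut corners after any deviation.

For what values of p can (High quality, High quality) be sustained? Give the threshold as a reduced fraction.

49/61

With no time discounting, the continuation probability p plays the role of the discount factor.
Grim-trigger IC: 25/(1−p) ≥ 74 + 13p/(1−p) ⇒ p ≥ (74−25)/(74−13) = 49/61.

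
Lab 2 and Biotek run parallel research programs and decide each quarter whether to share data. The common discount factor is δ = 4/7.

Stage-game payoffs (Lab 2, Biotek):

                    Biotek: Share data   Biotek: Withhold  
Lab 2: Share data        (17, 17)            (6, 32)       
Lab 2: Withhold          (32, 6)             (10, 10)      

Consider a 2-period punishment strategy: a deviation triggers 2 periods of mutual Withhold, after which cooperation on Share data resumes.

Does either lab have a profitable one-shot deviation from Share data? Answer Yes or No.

Comparing payoff streams over the 3 periods until play realigns: cooperate → 17(1+δ+…+δ^2); deviate → 32 + 10(δ+…+δ^2).
Cooperation is sustained iff (17−10)(δ+…+δ^2) ≥ 32−17.
δ+…+δ^2 = 4/7·(1−(4/7)^2)/(1−4/7) = 0.8980, and (32−17)/(17−10) = 2.1429.
0.8980 < 2.1429, so cooperation is not sustainable.

Yes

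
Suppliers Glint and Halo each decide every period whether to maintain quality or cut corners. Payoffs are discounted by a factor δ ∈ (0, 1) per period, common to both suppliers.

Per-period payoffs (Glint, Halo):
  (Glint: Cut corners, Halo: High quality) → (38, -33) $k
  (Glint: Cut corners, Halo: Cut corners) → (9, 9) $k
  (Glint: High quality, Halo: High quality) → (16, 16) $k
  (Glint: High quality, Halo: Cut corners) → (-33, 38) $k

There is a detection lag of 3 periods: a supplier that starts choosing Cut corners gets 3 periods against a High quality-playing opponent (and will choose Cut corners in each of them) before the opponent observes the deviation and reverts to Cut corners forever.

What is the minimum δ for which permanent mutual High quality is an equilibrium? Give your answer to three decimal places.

0.912

Deviating for the 3 undetected periods gains 38−16 = 22 per period over cooperation, then loses 16−9 = 7 per period forever once punishment starts.
Gain: 22(1 + δ + … + δ^2); loss: 7·δ^3/(1−δ).
No profitable deviation ⇔ 22(1−δ^3) ≤ 7·δ^3, i.e. δ^3 ≥ 22/(22+7) = 22/29.
Hence δ ≥ (22/29)^(1/3) ≈ 0.912.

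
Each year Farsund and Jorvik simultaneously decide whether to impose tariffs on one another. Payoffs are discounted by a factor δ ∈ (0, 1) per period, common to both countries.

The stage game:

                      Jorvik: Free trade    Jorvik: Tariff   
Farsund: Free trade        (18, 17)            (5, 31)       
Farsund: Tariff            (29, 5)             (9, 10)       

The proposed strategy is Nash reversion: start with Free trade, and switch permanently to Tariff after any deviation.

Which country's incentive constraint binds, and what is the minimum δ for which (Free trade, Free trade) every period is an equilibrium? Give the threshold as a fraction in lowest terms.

For Farsund: deviation gain 29−18 = 11, per-period punishment loss 18−9 = 9. IC gives δ ≥ 11/20.
For Jorvik: gain 14, loss 7 per period, so δ ≥ 14/21 = 2/3.
The tighter constraint is Jorvik's, so cooperation needs δ ≥ 2/3.

Jorvik; δ ≥ 2/3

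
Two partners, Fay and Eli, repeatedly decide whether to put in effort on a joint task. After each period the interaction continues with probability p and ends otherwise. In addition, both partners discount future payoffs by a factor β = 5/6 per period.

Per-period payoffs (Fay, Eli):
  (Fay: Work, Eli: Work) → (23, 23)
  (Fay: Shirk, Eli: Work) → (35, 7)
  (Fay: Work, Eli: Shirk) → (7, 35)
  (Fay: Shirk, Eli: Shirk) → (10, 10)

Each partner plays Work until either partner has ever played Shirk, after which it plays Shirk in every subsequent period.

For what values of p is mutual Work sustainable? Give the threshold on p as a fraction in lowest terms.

72/125

With continuation probability p and discount β, the effective per-period discount factor is βp.
Grim-trigger IC: βp ≥ (35−23)/(35−10) = 12/25.
So p ≥ (12/25)/(5/6) = 72/125.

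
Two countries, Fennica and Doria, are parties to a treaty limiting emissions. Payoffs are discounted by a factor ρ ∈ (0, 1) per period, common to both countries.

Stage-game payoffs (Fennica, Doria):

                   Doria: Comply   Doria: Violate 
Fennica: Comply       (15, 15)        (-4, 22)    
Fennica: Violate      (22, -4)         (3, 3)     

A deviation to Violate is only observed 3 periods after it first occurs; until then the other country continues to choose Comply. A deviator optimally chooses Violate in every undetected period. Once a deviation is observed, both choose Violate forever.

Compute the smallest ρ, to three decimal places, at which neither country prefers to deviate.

Deviating for the 3 undetected periods gains 22−15 = 7 per period over cooperation, then loses 15−3 = 12 per period forever once punishment starts.
Gain: 7(1 + ρ + … + ρ^2); loss: 12·ρ^3/(1−ρ).
No profitable deviation ⇔ 7(1−ρ^3) ≤ 12·ρ^3, i.e. ρ^3 ≥ 7/(7+12) = 7/19.
Hence ρ ≥ (7/19)^(1/3) ≈ 0.717.

0.717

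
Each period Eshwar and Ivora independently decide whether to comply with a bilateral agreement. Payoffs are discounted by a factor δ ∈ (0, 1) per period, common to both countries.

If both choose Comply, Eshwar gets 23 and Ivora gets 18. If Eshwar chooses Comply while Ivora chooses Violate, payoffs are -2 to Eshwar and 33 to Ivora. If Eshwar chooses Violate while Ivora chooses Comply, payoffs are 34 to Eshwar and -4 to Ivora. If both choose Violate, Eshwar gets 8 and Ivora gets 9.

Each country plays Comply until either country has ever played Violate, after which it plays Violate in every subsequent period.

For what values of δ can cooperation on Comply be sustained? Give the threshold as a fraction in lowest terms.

5/8

Eshwar's threshold: (34−23)/(34−8) = 11/26.
Ivora's threshold: (33−18)/(33−9) = 5/8.
11/26 < 5/8, so Ivora binds and δ* = 5/8.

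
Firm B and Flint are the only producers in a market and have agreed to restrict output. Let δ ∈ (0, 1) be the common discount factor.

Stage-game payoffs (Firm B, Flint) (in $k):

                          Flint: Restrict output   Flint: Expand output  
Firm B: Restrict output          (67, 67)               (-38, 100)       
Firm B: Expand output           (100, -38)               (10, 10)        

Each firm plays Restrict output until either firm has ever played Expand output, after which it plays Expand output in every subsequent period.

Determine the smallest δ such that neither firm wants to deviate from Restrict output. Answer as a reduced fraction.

67/(1−δ) ≥ 100 + 10δ/(1−δ)
67 ≥ 100 − 90δ
δ ≥ 33/90 = 11/30.

11/30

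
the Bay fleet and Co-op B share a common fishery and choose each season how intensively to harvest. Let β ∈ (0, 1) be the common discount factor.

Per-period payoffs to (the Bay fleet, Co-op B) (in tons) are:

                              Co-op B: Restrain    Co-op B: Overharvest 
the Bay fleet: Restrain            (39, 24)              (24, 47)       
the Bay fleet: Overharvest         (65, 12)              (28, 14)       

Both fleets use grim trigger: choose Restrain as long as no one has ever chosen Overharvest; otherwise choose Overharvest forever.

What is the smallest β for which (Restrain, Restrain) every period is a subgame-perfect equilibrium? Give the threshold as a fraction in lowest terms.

For the Bay fleet: deviation gain 65−39 = 26, per-period punishment loss 39−28 = 11. IC gives β ≥ 26/37.
For Co-op B: gain 23, loss 10 per period, so β ≥ 23/33.
The tighter constraint is the Bay fleet's, so cooperation needs β ≥ 26/37.

26/37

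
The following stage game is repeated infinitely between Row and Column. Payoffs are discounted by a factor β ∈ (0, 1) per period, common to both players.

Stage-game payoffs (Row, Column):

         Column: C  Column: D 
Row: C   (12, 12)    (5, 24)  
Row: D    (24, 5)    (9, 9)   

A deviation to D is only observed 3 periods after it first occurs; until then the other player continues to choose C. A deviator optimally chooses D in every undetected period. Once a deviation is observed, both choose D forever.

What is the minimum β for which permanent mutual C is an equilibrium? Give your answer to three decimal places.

0.928

The best deviation is to choose D for all 3 undetected periods, earning 24 each, then 9 forever once detected.
Deviation value: 24(1−β^3)/(1−β) + 9β^3/(1−β); cooperation value: 12/(1−β).
IC: 12 ≥ 24(1−β^3) + 9β^3 = 24 − 15β^3.
So β^3 ≥ 12/15 = 4/5, giving β ≥ (4/5)^(1/3) ≈ 0.928.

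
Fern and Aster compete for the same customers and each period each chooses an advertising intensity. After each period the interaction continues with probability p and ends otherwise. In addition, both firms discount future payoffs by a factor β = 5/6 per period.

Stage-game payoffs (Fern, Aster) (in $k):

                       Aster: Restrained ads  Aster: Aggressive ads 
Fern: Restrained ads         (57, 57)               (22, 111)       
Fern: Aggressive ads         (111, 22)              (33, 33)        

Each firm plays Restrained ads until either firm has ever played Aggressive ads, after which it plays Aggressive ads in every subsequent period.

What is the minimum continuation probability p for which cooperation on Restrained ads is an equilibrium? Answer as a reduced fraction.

Expected continuation weight on next period's payoff is β·p = 5/6·p, which plays the role of the discount factor.
Cooperation requires 5/6·p ≥ (111−57)/(111−33) = 9/13, hence p ≥ 54/65.

54/65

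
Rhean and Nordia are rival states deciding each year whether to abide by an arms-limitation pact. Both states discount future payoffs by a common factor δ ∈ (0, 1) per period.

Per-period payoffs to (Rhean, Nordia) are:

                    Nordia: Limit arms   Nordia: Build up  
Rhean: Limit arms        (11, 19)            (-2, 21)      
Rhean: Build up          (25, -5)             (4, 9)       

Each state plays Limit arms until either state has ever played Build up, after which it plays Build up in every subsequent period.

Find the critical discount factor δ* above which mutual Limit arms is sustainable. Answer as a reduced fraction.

2/3

Rhean: cooperation gives 11 each period; deviation gives 25 once then 4 forever.
  11/(1−δ) ≥ 25 + 4δ/(1−δ) ⇒ δ ≥ 14/21 = 2/3.
Nordia: cooperation gives 19 each period; deviation gives 21 once then 9 forever.
  δ ≥ 2/12 = 1/6.
Both must hold, so the binding constraint is Rhean's: δ ≥ 2/3.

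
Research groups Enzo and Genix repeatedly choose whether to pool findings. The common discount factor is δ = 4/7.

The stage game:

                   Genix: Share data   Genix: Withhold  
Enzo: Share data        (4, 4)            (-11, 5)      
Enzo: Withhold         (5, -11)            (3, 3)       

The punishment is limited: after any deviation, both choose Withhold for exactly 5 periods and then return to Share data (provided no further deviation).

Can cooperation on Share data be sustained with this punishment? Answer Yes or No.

A one-shot deviation gives 5 now, then 3 for 5 periods, then back to 4.
Gain from deviating: (5−4) today; loss: (4−3) in each of the next 5 periods.
No-deviation condition: (4−3)(δ+…+δ^5) ≥ 5−4, i.e. δ+…+δ^5 ≥ 1.
At δ = 4/7: δ+…+δ^5 = 1.2521 ≥ 1.0000.
So cooperation is sustainable.

Yes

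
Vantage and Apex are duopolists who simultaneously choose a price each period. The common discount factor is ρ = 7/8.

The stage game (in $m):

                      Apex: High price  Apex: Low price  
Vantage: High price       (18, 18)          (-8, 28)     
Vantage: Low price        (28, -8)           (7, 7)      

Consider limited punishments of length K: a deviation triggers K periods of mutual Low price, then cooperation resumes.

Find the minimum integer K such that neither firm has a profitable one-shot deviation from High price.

IC: ρ(1−ρ^K)/(1−ρ) ≥ (28−18)/(18−7) = 10/11.
With ρ = 7/8: need 1 − ρ^K ≥ 10/11·(1−7/8)/(7/8), i.e. ρ^K ≤ 0.8701.
Since (7/8)^1 = 0.8750 and (7/8)^2 = 0.7656, the smallest such K is 2.

2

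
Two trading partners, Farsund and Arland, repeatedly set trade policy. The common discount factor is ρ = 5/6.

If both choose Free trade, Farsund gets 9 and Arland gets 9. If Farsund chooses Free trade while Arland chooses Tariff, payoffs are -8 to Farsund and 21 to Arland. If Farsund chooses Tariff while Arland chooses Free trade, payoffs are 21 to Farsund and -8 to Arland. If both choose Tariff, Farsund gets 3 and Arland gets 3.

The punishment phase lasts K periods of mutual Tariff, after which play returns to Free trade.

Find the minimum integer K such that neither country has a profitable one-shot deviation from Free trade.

3

No profitable deviation requires (9−3)(ρ+…+ρ^K) ≥ 21−9, i.e. ρ+…+ρ^K ≥ 2 ≈ 2.0000.
With ρ = 5/6, the partial sums are K=1: 0.8333, K=2: 1.5278, K=3: 2.1065.
K = 3 is the first length at which the sum reaches 2.0000.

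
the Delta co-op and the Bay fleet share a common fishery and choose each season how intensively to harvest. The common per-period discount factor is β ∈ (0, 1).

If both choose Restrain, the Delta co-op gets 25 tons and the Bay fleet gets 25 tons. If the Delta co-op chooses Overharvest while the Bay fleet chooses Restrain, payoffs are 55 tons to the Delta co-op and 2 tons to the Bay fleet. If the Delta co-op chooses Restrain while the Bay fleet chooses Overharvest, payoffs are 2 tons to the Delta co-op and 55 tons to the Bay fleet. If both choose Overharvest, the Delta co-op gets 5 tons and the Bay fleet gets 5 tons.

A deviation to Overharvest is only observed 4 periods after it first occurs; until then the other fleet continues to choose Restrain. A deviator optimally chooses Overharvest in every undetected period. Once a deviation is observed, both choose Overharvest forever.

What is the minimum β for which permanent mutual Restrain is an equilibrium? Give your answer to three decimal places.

The best deviation is to choose Overharvest for all 4 undetected periods, earning 55 each, then 5 forever once detected.
Deviation value: 55(1−β^4)/(1−β) + 5β^4/(1−β); cooperation value: 25/(1−β).
IC: 25 ≥ 55(1−β^4) + 5β^4 = 55 − 50β^4.
So β^4 ≥ 30/50 = 3/5, giving β ≥ (3/5)^(1/4) ≈ 0.880.

0.880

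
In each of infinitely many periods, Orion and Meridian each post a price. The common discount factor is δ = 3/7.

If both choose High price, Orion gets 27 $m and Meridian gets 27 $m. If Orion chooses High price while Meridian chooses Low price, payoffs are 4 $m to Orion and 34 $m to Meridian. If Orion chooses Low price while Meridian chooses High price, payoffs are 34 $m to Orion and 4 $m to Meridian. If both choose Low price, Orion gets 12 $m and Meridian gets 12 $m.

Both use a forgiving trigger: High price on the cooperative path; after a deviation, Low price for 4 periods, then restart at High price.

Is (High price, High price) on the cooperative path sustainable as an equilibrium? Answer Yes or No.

Comparing payoff streams over the 5 periods until play realigns: cooperate → 27(1+δ+…+δ^4); deviate → 34 + 12(δ+…+δ^4).
Cooperation is sustained iff (27−12)(δ+…+δ^4) ≥ 34−27.
δ+…+δ^4 = 3/7·(1−(3/7)^4)/(1−3/7) = 0.7247, and (34−27)/(27−12) = 0.4667.
0.7247 ≥ 0.4667, so cooperation is sustainable.

Yes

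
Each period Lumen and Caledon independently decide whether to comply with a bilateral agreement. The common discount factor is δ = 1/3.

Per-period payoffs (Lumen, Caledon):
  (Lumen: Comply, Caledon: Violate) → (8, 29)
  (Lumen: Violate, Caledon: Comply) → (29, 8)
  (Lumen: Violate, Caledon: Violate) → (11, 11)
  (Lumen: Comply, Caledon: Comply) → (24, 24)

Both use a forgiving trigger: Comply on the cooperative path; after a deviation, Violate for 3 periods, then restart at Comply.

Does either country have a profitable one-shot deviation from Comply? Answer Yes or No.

Comparing payoff streams over the 4 periods until play realigns: cooperate → 24(1+δ+…+δ^3); deviate → 29 + 11(δ+…+δ^3).
Cooperation is sustained iff (24−11)(δ+…+δ^3) ≥ 29−24.
δ+…+δ^3 = 1/3·(1−(1/3)^3)/(1−1/3) = 0.4815, and (29−24)/(24−11) = 0.3846.
0.4815 ≥ 0.3846, so cooperation is sustainable.

No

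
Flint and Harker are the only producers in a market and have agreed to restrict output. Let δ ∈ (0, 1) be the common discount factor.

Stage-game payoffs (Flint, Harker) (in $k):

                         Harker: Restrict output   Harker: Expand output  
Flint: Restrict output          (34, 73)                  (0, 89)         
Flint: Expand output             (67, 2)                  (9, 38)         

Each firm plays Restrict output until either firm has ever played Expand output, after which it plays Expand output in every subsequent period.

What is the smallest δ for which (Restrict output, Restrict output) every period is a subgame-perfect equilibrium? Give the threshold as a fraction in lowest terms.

Flint: cooperation gives 34 each period; deviation gives 67 once then 9 forever.
  34/(1−δ) ≥ 67 + 9δ/(1−δ) ⇒ δ ≥ 33/58.
Harker: cooperation gives 73 each period; deviation gives 89 once then 38 forever.
  δ ≥ 16/51.
Both must hold, so the binding constraint is Flint's: δ ≥ 33/58.

33/58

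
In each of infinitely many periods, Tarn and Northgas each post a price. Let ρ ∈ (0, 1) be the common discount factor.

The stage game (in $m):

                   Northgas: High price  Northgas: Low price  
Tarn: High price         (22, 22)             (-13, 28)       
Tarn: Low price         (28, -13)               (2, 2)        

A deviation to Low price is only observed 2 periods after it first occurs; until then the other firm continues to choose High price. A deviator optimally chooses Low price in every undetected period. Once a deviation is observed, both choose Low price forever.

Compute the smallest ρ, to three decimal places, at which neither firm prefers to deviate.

The best deviation is to choose Low price for all 2 undetected periods, earning 28 each, then 2 forever once detected.
Deviation value: 28(1−ρ^2)/(1−ρ) + 2ρ^2/(1−ρ); cooperation value: 22/(1−ρ).
IC: 22 ≥ 28(1−ρ^2) + 2ρ^2 = 28 − 26ρ^2.
So ρ^2 ≥ 6/26 = 3/13, giving ρ ≥ (3/13)^(1/2) ≈ 0.480.

0.480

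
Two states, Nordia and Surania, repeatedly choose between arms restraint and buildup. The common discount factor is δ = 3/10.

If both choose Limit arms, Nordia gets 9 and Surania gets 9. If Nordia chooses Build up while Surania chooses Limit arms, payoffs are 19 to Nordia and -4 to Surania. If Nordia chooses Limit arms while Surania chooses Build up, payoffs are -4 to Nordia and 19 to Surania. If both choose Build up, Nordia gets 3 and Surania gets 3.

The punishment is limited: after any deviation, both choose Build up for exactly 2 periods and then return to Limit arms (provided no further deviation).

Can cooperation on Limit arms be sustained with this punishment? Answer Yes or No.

A one-shot deviation gives 19 now, then 3 for 2 periods, then back to 9.
Gain from deviating: (19−9) today; loss: (9−3) in each of the next 2 periods.
No-deviation condition: (9−3)(δ+…+δ^2) ≥ 19−9, i.e. δ+…+δ^2 ≥ 5/3.
At δ = 3/10: δ+…+δ^2 = 0.3900 < 1.6667.
So cooperation is not sustainable.

No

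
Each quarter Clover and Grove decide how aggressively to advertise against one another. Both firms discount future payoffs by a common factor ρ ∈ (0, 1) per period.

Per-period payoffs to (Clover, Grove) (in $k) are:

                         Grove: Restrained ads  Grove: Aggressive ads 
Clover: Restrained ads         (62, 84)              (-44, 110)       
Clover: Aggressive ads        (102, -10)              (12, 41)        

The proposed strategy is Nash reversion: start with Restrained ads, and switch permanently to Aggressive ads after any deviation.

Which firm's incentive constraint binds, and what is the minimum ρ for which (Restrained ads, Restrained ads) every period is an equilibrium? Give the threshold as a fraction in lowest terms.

Clover; ρ ≥ 4/9

Clover's threshold: (102−62)/(102−12) = 4/9.
Grove's threshold: (110−84)/(110−41) = 26/69.
4/9 > 26/69, so Clover binds and ρ* = 4/9.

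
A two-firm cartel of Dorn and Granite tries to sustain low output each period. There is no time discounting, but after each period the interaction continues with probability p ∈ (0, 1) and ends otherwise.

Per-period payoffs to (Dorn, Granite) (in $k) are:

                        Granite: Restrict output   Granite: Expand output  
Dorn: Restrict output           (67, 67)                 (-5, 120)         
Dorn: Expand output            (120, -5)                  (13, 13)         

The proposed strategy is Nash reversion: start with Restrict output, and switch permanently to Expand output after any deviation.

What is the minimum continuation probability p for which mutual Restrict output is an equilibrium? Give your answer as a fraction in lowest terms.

53/107

Expected cooperation value is 67 + p·67 + p²·67 + … = 67/(1−p); deviation gives 120 + p·13/(1−p).
67 ≥ 120(1−p) + 13p ⇒ 107p ≥ 53 ⇒ p ≥ 53/107.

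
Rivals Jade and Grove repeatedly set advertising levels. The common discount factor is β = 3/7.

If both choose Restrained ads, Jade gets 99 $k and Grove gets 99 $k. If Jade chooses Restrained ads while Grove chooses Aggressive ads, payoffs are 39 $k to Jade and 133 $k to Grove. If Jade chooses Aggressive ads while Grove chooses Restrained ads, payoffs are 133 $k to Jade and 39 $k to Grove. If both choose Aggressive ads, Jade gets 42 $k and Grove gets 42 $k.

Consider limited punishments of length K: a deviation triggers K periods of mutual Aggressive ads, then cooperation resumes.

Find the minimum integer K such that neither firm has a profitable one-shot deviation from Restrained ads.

No profitable deviation requires (99−42)(β+…+β^K) ≥ 133−99, i.e. β+…+β^K ≥ 34/57 ≈ 0.5965.
With β = 3/7, the partial sums are K=1: 0.4286, K=2: 0.6122.
K = 2 is the first length at which the sum reaches 0.5965.

2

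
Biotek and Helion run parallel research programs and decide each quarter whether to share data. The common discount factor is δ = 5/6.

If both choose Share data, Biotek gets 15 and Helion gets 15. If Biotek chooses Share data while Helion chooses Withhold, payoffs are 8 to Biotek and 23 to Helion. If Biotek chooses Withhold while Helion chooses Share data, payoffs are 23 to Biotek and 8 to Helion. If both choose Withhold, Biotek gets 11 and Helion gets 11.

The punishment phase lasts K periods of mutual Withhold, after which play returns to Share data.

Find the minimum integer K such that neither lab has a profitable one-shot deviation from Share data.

Need Σ_{k=1}^{K} δ^k ≥ (23−15)/(15−11) = 2.0000 at δ = 5/6.
At K = 2 the sum is 1.5278 < 2.0000; at K = 3 it is 2.1065 ≥ 2.0000.
So the minimum punishment length is K = 3.

3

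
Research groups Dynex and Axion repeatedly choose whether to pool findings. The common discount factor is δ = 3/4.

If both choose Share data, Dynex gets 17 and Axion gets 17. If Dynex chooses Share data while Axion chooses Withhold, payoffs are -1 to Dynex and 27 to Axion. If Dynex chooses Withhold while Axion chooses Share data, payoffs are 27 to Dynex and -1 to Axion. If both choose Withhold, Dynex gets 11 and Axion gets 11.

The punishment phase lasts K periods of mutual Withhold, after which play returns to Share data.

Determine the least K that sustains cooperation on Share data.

No profitable deviation requires (17−11)(δ+…+δ^K) ≥ 27−17, i.e. δ+…+δ^K ≥ 5/3 ≈ 1.6667.
With δ = 3/4, the partial sums are K=1: 0.7500, K=2: 1.3125, K=3: 1.7344.
K = 3 is the first length at which the sum reaches 1.6667.

3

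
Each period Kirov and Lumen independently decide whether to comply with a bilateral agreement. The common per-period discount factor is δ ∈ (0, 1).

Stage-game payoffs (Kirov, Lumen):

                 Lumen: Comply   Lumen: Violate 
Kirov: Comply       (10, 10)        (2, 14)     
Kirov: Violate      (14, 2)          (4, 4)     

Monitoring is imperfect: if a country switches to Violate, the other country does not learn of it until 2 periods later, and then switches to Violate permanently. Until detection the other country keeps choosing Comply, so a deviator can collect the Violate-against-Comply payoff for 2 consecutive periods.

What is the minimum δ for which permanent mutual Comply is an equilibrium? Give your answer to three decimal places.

A deviator earns 14 for 2 periods, then 4 forever; cooperating earns 10 forever. Multiplying the IC by (1−δ):
10 ≥ 14(1−δ^2) + 4δ^2, so 10·δ^2 ≥ 4 and δ^2 ≥ 2/5.
δ ≥ (2/5)^(1/2) ≈ 0.632.

0.632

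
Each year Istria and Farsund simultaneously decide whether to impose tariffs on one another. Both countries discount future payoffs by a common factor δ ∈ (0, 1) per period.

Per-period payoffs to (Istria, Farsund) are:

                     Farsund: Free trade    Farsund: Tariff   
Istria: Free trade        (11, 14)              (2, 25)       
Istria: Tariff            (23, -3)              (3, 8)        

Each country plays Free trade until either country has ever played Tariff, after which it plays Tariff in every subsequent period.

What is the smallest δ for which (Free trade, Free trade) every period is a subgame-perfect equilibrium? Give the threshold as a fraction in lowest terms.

11/17

Istria: cooperation gives 11 each period; deviation gives 23 once then 3 forever.
  11/(1−δ) ≥ 23 + 3δ/(1−δ) ⇒ δ ≥ 12/20 = 3/5.
Farsund: cooperation gives 14 each period; deviation gives 25 once then 8 forever.
  δ ≥ 11/17.
Both must hold, so the binding constraint is Farsund's: δ ≥ 11/17.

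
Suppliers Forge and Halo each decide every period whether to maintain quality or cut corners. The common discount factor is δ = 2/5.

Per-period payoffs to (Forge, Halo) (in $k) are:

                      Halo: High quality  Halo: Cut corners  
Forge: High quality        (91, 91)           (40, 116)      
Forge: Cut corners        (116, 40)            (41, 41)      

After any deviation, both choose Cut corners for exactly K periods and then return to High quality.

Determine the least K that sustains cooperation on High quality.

2

IC: δ(1−δ^K)/(1−δ) ≥ (116−91)/(91−41) = 1/2.
With δ = 2/5: need 1 − δ^K ≥ 1/2·(1−2/5)/(2/5), i.e. δ^K ≤ 0.2500.
Since (2/5)^1 = 0.4000 and (2/5)^2 = 0.1600, the smallest such K is 2.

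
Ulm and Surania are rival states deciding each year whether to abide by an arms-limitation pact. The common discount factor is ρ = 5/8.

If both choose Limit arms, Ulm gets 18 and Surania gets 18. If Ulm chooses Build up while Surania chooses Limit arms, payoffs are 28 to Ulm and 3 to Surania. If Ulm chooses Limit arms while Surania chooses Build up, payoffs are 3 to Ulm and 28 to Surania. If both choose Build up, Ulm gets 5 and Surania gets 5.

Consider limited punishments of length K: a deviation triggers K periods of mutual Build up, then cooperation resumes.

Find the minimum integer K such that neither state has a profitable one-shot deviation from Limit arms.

2

No profitable deviation requires (18−5)(ρ+…+ρ^K) ≥ 28−18, i.e. ρ+…+ρ^K ≥ 10/13 ≈ 0.7692.
With ρ = 5/8, the partial sums are K=1: 0.6250, K=2: 1.0156.
K = 2 is the first length at which the sum reaches 0.7692.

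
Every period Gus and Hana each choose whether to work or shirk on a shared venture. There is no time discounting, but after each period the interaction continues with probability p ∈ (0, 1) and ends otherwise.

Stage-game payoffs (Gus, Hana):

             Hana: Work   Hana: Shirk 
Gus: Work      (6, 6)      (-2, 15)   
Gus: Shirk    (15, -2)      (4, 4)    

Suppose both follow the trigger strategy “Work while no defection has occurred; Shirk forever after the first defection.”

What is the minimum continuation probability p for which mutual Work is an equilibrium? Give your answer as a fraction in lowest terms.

Expected cooperation value is 6 + p·6 + p²·6 + … = 6/(1−p); deviation gives 15 + p·4/(1−p).
6 ≥ 15(1−p) + 4p ⇒ 11p ≥ 9 ⇒ p ≥ 9/11.

9/11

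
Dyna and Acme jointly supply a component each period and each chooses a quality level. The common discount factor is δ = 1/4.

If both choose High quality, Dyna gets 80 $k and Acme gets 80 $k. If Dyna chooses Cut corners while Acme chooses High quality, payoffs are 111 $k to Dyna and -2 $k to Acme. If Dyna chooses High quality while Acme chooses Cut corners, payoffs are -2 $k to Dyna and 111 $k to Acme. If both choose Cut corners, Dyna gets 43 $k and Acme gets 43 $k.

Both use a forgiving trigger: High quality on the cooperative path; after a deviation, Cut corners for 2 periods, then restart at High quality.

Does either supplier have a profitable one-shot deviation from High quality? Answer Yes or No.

Yes

Comparing payoff streams over the 3 periods until play realigns: cooperate → 80(1+δ+…+δ^2); deviate → 111 + 43(δ+…+δ^2).
Cooperation is sustained iff (80−43)(δ+…+δ^2) ≥ 111−80.
δ+…+δ^2 = 1/4·(1−(1/4)^2)/(1−1/4) = 0.3125, and (111−80)/(80−43) = 0.8378.
0.3125 < 0.8378, so cooperation is not sustainable.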